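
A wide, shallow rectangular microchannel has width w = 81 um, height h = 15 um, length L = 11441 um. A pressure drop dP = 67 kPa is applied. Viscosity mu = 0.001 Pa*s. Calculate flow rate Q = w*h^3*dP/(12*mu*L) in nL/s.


Step 1: Convert all dimensions to SI (meters).
w = 81e-6 m, h = 15e-6 m, L = 11441e-6 m, dP = 67e3 Pa
Step 2: Q = w * h^3 * dP / (12 * mu * L)
Q = 81e-6 * (15e-6)^3 * 67e3 / (12 * 0.001 * 11441e-6) = 1.3341e-10 m^3/s
Step 3: Convert Q from m^3/s to nL/s (1 m^3 = 1e12 nL, so multiply by 1e12).
Q = 133.41 nL/s


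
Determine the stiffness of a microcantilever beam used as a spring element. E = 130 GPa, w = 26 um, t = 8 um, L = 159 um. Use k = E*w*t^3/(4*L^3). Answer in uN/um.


Step 1: Convert E to consistent units (1 GPa = 1000 uN/um^2).
E = 130 GPa = 130000 uN/um^2
Step 2: Compute t^3 = 8^3 = 512
Step 3: Compute L^3 = 159^3 = 4019679
Step 4: k = 130000 * 26 * 512 / (4 * 4019679)
k = 107.6305 uN/um


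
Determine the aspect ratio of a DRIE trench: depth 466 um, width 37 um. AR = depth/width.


Step 1: AR = depth / width
Step 2: AR = 466 / 37
AR = 12.6


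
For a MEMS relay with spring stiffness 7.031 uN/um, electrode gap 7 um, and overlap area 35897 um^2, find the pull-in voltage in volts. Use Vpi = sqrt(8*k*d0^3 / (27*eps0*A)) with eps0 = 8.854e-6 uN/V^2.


Step 1: Compute numerator: 8 * k * d0^3 = 8 * 7.031 * 7^3 = 19293.064
Step 2: Compute denominator: 27 * eps0 * A = 27 * 8.854e-6 * 35897 = 8.581465
Step 3: Vpi = sqrt(19293.064 / 8.581465)
Vpi = 47.42 V


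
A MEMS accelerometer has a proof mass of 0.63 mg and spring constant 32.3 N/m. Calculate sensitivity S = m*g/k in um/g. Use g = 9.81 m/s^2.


Step 1: Convert mass: m = 0.63 mg = 6.30e-07 kg
Step 2: S = m * g / k = 6.30e-07 * 9.81 / 32.3
Step 3: S = 1.91e-07 m/g
Step 4: Convert to um/g: S = 0.191 um/g


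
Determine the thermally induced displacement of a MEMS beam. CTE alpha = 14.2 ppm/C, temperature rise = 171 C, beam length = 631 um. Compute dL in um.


Step 1: Convert CTE: alpha = 14.2 ppm/C = 14.2e-6 /C
Step 2: dL = 14.2e-6 * 171 * 631
dL = 1.5322 um


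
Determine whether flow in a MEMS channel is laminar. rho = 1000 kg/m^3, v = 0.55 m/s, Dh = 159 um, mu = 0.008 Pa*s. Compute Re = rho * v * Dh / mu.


Step 1: Convert Dh to meters: Dh = 159e-6 m
Step 2: Re = rho * v * Dh / mu
Re = 1000 * 0.55 * 159e-6 / 0.008
Re = 10.931
Since Re = 10.931 is below ~2300, the flow is laminar.


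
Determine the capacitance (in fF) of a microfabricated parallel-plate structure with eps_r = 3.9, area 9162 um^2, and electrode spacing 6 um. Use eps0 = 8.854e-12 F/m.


Step 1: Convert area to m^2: A = 9162e-12 m^2
Step 2: Convert gap to m: d = 6e-6 m
Step 3: C = eps0 * eps_r * A / d
C = 8.854e-12 * 3.9 * 9162e-12 / 6e-6
Step 4: Convert to fF (multiply by 1e15).
C = 52.73 fF


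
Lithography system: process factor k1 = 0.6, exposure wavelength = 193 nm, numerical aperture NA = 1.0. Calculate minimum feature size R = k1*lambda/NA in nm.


Step 1: Identify values: k1 = 0.6, lambda = 193 nm, NA = 1.0
Step 2: R = k1 * lambda / NA
R = 0.6 * 193 / 1.0
R = 115.8 nm


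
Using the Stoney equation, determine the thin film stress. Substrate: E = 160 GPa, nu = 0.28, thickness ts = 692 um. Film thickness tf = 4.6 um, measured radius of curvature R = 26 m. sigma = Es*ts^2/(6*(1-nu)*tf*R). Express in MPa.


Step 1: Compute numerator: Es * ts^2 = 160 * 692^2 = 76618240 (GPa*um^2)
Step 2: Compute denominator (R in um): 6*(1-nu)*tf*R = 6*0.72*4.6*26e6 = 516672000.0 (um^2)
Step 3: sigma (GPa) = 76618240 / 516672000.0 = 1.48292e-01 GPa
Step 4: Convert to MPa (x1000): sigma = 148.3 MPa


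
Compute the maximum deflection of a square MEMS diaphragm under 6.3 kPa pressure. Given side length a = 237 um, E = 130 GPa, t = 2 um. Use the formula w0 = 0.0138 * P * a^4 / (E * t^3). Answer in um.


Step 1: Convert pressure to compatible units (E is in GPa, so P in GPa).
P = 6.3 kPa = 6.3e-6 GPa
Step 2: Compute numerator: 0.0138 * P * a^4.
a^4 = 237^4 = 3154956561
numerator = 0.0138 * 6.3e-6 * 3154956561 = 2.74292e+02
Step 3: Compute denominator: E * t^3 = 130 * 2^3 = 1040
Step 4: w0 = numerator / denominator = 2.74292e+02 / 1040 = 0.2637 um


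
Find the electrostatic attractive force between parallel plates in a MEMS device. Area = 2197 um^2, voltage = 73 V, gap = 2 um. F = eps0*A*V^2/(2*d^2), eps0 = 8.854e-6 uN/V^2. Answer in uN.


Step 1: Identify parameters.
eps0 = 8.854e-6 uN/V^2, A = 2197 um^2, V = 73 V, d = 2 um
Step 2: Compute V^2 = 73^2 = 5329
Step 3: Compute d^2 = 2^2 = 4
Step 4: F = 0.5 * 8.854e-6 * 2197 * 5329 / 4
F = 12.958 uN


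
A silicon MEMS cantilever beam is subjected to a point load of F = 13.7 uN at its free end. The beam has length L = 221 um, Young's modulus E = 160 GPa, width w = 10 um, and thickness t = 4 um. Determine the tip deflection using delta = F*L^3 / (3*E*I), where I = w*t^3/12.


Step 1: Calculate the second moment of area.
I = w * t^3 / 12 = 10 * 4^3 / 12 = 53.3333 um^4
Step 2: Convert E to consistent units (1 GPa = 1000 uN/um^2).
E = 160 GPa = 160000 uN/um^2
Step 3: Calculate tip deflection.
delta = F * L^3 / (3 * E * I)
delta = 13.7 * 221^3 / (3 * 160000 * 53.3333)
delta = 5.7764 um


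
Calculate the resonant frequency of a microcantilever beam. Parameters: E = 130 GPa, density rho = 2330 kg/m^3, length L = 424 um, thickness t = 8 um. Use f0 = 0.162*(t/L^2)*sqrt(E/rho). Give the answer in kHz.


Step 1: Convert units to SI.
t_SI = 8e-6 m, L_SI = 424e-6 m
Step 2: Calculate sqrt(E/rho).
sqrt(130e9 / 2330) = 7469.54 m/s
Step 3: Compute f0.
f0 = 0.162 * 8e-6 / (424e-6)^2 * 7469.54 = 53847.7 Hz = 53.85 kHz


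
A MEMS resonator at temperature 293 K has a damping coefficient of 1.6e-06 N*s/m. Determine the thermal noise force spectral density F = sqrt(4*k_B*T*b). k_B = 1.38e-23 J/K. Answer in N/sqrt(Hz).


Step 1: Compute 4 * k_B * T * b
= 4 * 1.38e-23 * 293 * 1.6e-06
= 2.5878e-26 N^2/Hz
Step 2: F_noise = sqrt(2.5878e-26)
F_noise = 1.61e-13 N/sqrt(Hz)


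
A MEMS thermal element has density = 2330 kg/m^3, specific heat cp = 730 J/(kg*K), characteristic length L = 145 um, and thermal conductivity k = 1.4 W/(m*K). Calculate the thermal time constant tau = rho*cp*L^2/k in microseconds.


Step 1: Convert L to m: L = 145e-6 m
Step 2: L^2 = (145e-6)^2 = 2.1025e-08 m^2
Step 3: tau = 2330 * 730 * 2.1025e-08 / 1.4 = 2.554387321e-02 s
Step 4: Convert to microseconds (multiply by 1e6).
tau = 25543.873 us


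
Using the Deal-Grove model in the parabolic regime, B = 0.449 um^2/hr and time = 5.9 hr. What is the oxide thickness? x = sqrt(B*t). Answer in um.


Step 1: Compute B*t = 0.449 * 5.9 = 2.6491
Step 2: x = sqrt(2.6491)
x = 1.628 um


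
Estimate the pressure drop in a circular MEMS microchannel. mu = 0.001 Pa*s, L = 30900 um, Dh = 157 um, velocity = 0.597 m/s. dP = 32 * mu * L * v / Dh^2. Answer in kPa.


Step 1: Convert to SI: L = 30900e-6 m, Dh = 157e-6 m
Step 2: dP = 32 * 0.001 * 30900e-6 * 0.597 / (157e-6)^2
Step 3: dP = 23948.78 Pa
Step 4: Convert to kPa: dP = 23.95 kPa


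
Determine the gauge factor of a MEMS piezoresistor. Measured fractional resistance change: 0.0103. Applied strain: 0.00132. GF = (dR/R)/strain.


Step 1: Identify values.
dR/R = 0.0103, strain = 0.00132
Step 2: GF = (dR/R) / strain = 0.0103 / 0.00132
GF = 7.8


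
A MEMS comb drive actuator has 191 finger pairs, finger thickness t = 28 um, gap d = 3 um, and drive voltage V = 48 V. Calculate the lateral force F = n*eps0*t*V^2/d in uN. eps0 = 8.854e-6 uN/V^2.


Step 1: Parameters: n=191, eps0=8.854e-6 uN/V^2, t=28 um, V=48 V, d=3 um
Step 2: V^2 = 2304
Step 3: F = 191 * 8.854e-6 * 28 * 2304 / 3
F = 36.366 uN


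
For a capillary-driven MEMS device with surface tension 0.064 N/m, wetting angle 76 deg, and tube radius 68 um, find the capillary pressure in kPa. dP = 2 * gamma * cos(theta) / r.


Step 1: cos(76 deg) = 0.2419
Step 2: Convert r to m: r = 68e-6 m
Step 3: dP = 2 * 0.064 * 0.2419 / 68e-6 = 455.3 Pa
Step 4: Convert Pa to kPa (divide by 1000).
dP = 0.46 kPa


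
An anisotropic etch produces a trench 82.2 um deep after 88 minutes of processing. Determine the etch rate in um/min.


Step 1: Etch rate = depth / time
Step 2: rate = 82.2 / 88
rate = 0.934 um/min


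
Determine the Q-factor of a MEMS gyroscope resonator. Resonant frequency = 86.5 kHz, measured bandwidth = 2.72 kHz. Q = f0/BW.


Step 1: Q = f0 / bandwidth
Step 2: Q = 86.5 / 2.72
Q = 31.8


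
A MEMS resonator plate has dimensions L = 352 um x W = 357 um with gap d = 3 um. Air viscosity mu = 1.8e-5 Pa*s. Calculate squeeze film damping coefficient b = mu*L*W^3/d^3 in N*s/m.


Step 1: Convert to SI.
L = 352e-6 m, W = 357e-6 m, d = 3e-6 m
Step 2: W^3 = (357e-6)^3 = 4.55e-11 m^3
Step 3: d^3 = (3e-6)^3 = 2.70e-17 m^3
Step 4: b = 1.8e-5 * 352e-6 * 4.55e-11 / 2.70e-17
b = 1.07e-02 N*s/m


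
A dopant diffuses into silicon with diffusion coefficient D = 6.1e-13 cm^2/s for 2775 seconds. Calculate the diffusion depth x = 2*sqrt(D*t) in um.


Step 1: Compute D*t = 6.1e-13 * 2775 = 1.69275e-09 cm^2
Step 2: sqrt(D*t) = 4.1143e-05 cm
Step 3: x = 2 * 4.1143e-05 cm = 8.2286e-05 cm
Step 4: Convert to um (1 cm = 1e4 um): x = 0.823 um


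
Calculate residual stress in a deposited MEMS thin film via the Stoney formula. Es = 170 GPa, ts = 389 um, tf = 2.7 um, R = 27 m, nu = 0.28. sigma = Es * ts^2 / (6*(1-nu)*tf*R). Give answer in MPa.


Step 1: Compute numerator: Es * ts^2 = 170 * 389^2 = 25724570 (GPa*um^2)
Step 2: Compute denominator (R in um): 6*(1-nu)*tf*R = 6*0.72*2.7*27e6 = 314928000.0 (um^2)
Step 3: sigma (GPa) = 25724570 / 314928000.0 = 8.1684e-02 GPa
Step 4: Convert to MPa (x1000): sigma = 81.7 MPa


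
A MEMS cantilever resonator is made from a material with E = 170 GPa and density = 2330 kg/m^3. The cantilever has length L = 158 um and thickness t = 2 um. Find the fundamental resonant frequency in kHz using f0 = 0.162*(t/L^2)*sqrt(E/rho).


Step 1: Convert units to SI.
t_SI = 2e-6 m, L_SI = 158e-6 m
Step 2: Calculate sqrt(E/rho).
sqrt(170e9 / 2330) = 8541.74 m/s
Step 3: Compute f0.
f0 = 0.162 * 2e-6 / (158e-6)^2 * 8541.74 = 110860.6 Hz = 110.86 kHz


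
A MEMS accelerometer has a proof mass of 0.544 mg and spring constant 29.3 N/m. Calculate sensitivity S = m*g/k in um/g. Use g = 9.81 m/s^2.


Step 1: Convert mass: m = 0.544 mg = 5.44e-07 kg
Step 2: S = m * g / k = 5.44e-07 * 9.81 / 29.3
Step 3: S = 1.82e-07 m/g
Step 4: Convert to um/g: S = 0.182 um/g


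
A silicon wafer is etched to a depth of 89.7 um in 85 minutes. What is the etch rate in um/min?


Step 1: Etch rate = depth / time
Step 2: rate = 89.7 / 85
rate = 1.055 um/min


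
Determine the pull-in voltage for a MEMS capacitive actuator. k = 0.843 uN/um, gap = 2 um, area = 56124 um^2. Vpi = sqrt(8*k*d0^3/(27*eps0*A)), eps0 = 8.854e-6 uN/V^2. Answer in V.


Step 1: Compute numerator: 8 * k * d0^3 = 8 * 0.843 * 2^3 = 53.952
Step 2: Compute denominator: 27 * eps0 * A = 27 * 8.854e-6 * 56124 = 13.416891
Step 3: Vpi = sqrt(53.952 / 13.416891)
Vpi = 2.01 V


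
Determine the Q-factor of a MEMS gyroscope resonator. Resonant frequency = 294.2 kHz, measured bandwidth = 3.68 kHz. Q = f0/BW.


Step 1: Q = f0 / bandwidth
Step 2: Q = 294.2 / 3.68
Q = 79.9


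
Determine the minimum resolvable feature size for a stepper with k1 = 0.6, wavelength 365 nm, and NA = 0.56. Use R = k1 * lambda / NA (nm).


Step 1: Identify values: k1 = 0.6, lambda = 365 nm, NA = 0.56
Step 2: R = k1 * lambda / NA
R = 0.6 * 365 / 0.56
R = 391.1 nm


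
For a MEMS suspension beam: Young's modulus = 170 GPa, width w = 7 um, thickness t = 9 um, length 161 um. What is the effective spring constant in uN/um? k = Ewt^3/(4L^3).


Step 1: Convert E to consistent units (1 GPa = 1000 uN/um^2).
E = 170 GPa = 170000 uN/um^2
Step 2: Compute t^3 = 9^3 = 729
Step 3: Compute L^3 = 161^3 = 4173281
Step 4: k = 170000 * 7 * 729 / (4 * 4173281)
k = 51.9681 uN/um


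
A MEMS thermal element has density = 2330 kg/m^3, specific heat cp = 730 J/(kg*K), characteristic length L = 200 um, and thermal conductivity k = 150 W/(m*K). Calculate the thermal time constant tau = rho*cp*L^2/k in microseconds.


Step 1: Convert L to m: L = 200e-6 m
Step 2: L^2 = (200e-6)^2 = 4e-08 m^2
Step 3: tau = 2330 * 730 * 4e-08 / 150 = 4.5357333e-04 s
Step 4: Convert to microseconds (multiply by 1e6).
tau = 453.573 us


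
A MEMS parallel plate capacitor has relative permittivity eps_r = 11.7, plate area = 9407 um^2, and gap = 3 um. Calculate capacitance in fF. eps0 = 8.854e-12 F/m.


Step 1: Convert area to m^2: A = 9407e-12 m^2
Step 2: Convert gap to m: d = 3e-6 m
Step 3: C = eps0 * eps_r * A / d
C = 8.854e-12 * 11.7 * 9407e-12 / 3e-6
Step 4: Convert to fF (multiply by 1e15).
C = 324.83 fF


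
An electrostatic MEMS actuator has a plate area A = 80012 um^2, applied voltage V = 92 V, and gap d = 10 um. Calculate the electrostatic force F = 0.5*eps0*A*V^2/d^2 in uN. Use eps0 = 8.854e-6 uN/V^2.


Step 1: Identify parameters.
eps0 = 8.854e-6 uN/V^2, A = 80012 um^2, V = 92 V, d = 10 um
Step 2: Compute V^2 = 92^2 = 8464
Step 3: Compute d^2 = 10^2 = 100
Step 4: F = 0.5 * 8.854e-6 * 80012 * 8464 / 100
F = 29.981 uN


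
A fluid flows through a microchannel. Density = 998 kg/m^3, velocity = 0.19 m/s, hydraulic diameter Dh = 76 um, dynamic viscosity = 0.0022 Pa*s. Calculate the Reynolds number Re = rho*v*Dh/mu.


Step 1: Convert Dh to meters: Dh = 76e-6 m
Step 2: Re = rho * v * Dh / mu
Re = 998 * 0.19 * 76e-6 / 0.0022
Re = 6.551


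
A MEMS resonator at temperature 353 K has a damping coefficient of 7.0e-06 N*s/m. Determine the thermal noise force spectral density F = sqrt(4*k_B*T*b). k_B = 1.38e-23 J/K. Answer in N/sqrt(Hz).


Step 1: Compute 4 * k_B * T * b
= 4 * 1.38e-23 * 353 * 7.0e-06
= 1.3640e-25 N^2/Hz
Step 2: F_noise = sqrt(1.3640e-25)
F_noise = 3.69e-13 N/sqrt(Hz)


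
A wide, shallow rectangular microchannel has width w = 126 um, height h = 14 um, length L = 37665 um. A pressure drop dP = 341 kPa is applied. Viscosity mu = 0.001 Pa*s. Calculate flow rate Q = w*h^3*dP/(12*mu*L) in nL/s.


Step 1: Convert all dimensions to SI (meters).
w = 126e-6 m, h = 14e-6 m, L = 37665e-6 m, dP = 341e3 Pa
Step 2: Q = w * h^3 * dP / (12 * mu * L)
Q = 126e-6 * (14e-6)^3 * 341e3 / (12 * 0.001 * 37665e-6) = 2.6084938e-10 m^3/s
Step 3: Convert Q from m^3/s to nL/s (1 m^3 = 1e12 nL, so multiply by 1e12).
Q = 260.849 nL/s


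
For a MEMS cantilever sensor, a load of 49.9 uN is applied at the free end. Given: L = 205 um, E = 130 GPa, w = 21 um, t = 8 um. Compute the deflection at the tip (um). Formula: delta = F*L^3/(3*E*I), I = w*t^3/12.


Step 1: Calculate the second moment of area.
I = w * t^3 / 12 = 21 * 8^3 / 12 = 896.0 um^4
Step 2: Convert E to consistent units (1 GPa = 1000 uN/um^2).
E = 130 GPa = 130000 uN/um^2
Step 3: Calculate tip deflection.
delta = F * L^3 / (3 * E * I)
delta = 49.9 * 205^3 / (3 * 130000 * 896.0)
delta = 1.2302 um


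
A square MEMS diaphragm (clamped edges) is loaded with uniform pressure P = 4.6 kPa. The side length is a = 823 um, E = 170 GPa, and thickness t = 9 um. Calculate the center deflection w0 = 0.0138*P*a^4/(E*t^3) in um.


Step 1: Convert pressure to compatible units (E is in GPa, so P in GPa).
P = 4.6 kPa = 4.6e-6 GPa
Step 2: Compute numerator: 0.0138 * P * a^4.
a^4 = 823^4 = 458774574241
numerator = 0.0138 * 4.6e-6 * 458774574241 = 2.9123e+04
Step 3: Compute denominator: E * t^3 = 170 * 9^3 = 123930
Step 4: w0 = numerator / denominator = 2.9123e+04 / 123930 = 0.235 um


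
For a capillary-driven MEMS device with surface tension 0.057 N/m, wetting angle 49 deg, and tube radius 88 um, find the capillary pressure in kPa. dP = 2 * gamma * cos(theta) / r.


Step 1: cos(49 deg) = 0.6561
Step 2: Convert r to m: r = 88e-6 m
Step 3: dP = 2 * 0.057 * 0.6561 / 88e-6 = 849.9 Pa
Step 4: Convert Pa to kPa (divide by 1000).
dP = 0.85 kPa


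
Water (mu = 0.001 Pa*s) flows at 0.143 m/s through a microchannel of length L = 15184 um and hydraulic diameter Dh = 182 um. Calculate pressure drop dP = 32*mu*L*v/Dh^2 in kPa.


Step 1: Convert to SI: L = 15184e-6 m, Dh = 182e-6 m
Step 2: dP = 32 * 0.001 * 15184e-6 * 0.143 / (182e-6)^2
Step 3: dP = 2097.63 Pa
Step 4: Convert to kPa: dP = 2.1 kPa


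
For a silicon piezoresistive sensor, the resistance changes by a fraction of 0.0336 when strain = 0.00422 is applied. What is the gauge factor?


Step 1: Identify values.
dR/R = 0.0336, strain = 0.00422
Step 2: GF = (dR/R) / strain = 0.0336 / 0.00422
GF = 8.0


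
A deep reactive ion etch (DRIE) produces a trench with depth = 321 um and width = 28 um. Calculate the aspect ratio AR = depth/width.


Step 1: AR = depth / width
Step 2: AR = 321 / 28
AR = 11.5


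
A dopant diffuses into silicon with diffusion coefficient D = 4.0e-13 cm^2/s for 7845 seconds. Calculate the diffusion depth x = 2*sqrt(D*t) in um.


Step 1: Compute D*t = 4.0e-13 * 7845 = 3.138e-09 cm^2
Step 2: sqrt(D*t) = 5.6018e-05 cm
Step 3: x = 2 * 5.6018e-05 cm = 1.12036e-04 cm
Step 4: Convert to um (1 cm = 1e4 um): x = 1.12 um


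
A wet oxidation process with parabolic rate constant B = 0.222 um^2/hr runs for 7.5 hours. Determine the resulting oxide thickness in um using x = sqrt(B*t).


Step 1: Compute B*t = 0.222 * 7.5 = 1.665
Step 2: x = sqrt(1.665)
x = 1.29 um


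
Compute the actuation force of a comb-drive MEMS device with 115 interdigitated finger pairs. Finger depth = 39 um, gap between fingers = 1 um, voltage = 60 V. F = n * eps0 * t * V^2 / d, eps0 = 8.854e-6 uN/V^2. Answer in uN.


Step 1: Parameters: n=115, eps0=8.854e-6 uN/V^2, t=39 um, V=60 V, d=1 um
Step 2: V^2 = 3600
Step 3: F = 115 * 8.854e-6 * 39 * 3600 / 1
F = 142.957 uN


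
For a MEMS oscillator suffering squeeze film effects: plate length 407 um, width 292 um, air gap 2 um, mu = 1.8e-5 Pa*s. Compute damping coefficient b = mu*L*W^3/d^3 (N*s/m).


Step 1: Convert to SI.
L = 407e-6 m, W = 292e-6 m, d = 2e-6 m
Step 2: W^3 = (292e-6)^3 = 2.49e-11 m^3
Step 3: d^3 = (2e-6)^3 = 8.00e-18 m^3
Step 4: b = 1.8e-5 * 407e-6 * 2.49e-11 / 8.00e-18
b = 2.28e-02 N*s/m


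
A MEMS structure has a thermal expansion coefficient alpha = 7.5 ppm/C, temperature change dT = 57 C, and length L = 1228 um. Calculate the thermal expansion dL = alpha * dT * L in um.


Step 1: Convert CTE: alpha = 7.5 ppm/C = 7.5e-6 /C
Step 2: dL = 7.5e-6 * 57 * 1228
dL = 0.525 um


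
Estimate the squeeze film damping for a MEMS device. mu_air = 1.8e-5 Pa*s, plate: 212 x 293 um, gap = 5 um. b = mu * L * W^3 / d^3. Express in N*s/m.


Step 1: Convert to SI.
L = 212e-6 m, W = 293e-6 m, d = 5e-6 m
Step 2: W^3 = (293e-6)^3 = 2.52e-11 m^3
Step 3: d^3 = (5e-6)^3 = 1.25e-16 m^3
Step 4: b = 1.8e-5 * 212e-6 * 2.52e-11 / 1.25e-16
b = 7.68e-04 N*s/m


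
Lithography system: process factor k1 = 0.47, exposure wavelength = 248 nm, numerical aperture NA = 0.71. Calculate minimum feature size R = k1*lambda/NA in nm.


Step 1: Identify values: k1 = 0.47, lambda = 248 nm, NA = 0.71
Step 2: R = k1 * lambda / NA
R = 0.47 * 248 / 0.71
R = 164.2 nm


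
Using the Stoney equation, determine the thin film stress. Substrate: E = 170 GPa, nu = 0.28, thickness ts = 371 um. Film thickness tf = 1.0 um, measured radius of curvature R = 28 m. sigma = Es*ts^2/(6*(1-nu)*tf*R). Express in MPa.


Step 1: Compute numerator: Es * ts^2 = 170 * 371^2 = 23398970 (GPa*um^2)
Step 2: Compute denominator (R in um): 6*(1-nu)*tf*R = 6*0.72*1.0*28e6 = 120960000.0 (um^2)
Step 3: sigma (GPa) = 23398970 / 120960000.0 = 1.93444e-01 GPa
Step 4: Convert to MPa (x1000): sigma = 193.4 MPa


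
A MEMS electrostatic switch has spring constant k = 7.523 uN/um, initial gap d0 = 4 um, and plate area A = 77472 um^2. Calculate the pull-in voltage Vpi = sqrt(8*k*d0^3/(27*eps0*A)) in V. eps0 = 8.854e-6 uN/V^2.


Step 1: Compute numerator: 8 * k * d0^3 = 8 * 7.523 * 4^3 = 3851.776
Step 2: Compute denominator: 27 * eps0 * A = 27 * 8.854e-6 * 77472 = 18.520301
Step 3: Vpi = sqrt(3851.776 / 18.520301)
Vpi = 14.42 V


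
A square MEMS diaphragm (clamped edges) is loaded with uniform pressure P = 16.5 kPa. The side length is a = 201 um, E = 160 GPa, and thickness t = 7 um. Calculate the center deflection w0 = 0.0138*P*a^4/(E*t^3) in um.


Step 1: Convert pressure to compatible units (E is in GPa, so P in GPa).
P = 16.5 kPa = 16.5e-6 GPa
Step 2: Compute numerator: 0.0138 * P * a^4.
a^4 = 201^4 = 1632240801
numerator = 0.0138 * 16.5e-6 * 1632240801 = 3.717e+02
Step 3: Compute denominator: E * t^3 = 160 * 7^3 = 54880
Step 4: w0 = numerator / denominator = 3.717e+02 / 54880 = 0.0068 um


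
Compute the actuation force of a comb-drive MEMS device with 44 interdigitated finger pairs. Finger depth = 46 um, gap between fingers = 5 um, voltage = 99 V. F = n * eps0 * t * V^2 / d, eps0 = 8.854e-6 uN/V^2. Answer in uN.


Step 1: Parameters: n=44, eps0=8.854e-6 uN/V^2, t=46 um, V=99 V, d=5 um
Step 2: V^2 = 9801
Step 3: F = 44 * 8.854e-6 * 46 * 9801 / 5
F = 35.128 uN


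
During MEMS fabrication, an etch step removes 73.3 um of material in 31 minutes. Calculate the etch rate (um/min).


Step 1: Etch rate = depth / time
Step 2: rate = 73.3 / 31
rate = 2.365 um/min


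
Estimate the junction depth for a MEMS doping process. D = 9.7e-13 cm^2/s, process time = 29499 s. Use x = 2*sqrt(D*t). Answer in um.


Step 1: Compute D*t = 9.7e-13 * 29499 = 2.861403e-08 cm^2
Step 2: sqrt(D*t) = 1.69157e-04 cm
Step 3: x = 2 * 1.69157e-04 cm = 3.38314e-04 cm
Step 4: Convert to um (1 cm = 1e4 um): x = 3.383 um


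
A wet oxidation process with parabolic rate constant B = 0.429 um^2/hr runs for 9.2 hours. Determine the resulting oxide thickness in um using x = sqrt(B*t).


Step 1: Compute B*t = 0.429 * 9.2 = 3.9468
Step 2: x = sqrt(3.9468)
x = 1.987 um


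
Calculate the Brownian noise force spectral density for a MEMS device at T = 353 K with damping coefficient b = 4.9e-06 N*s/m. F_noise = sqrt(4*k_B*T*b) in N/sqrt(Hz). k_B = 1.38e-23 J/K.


Step 1: Compute 4 * k_B * T * b
= 4 * 1.38e-23 * 353 * 4.9e-06
= 9.5479e-26 N^2/Hz
Step 2: F_noise = sqrt(9.5479e-26)
F_noise = 3.09e-13 N/sqrt(Hz)


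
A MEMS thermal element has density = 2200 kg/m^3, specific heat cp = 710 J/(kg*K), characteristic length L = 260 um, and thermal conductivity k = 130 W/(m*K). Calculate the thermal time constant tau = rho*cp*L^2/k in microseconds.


Step 1: Convert L to m: L = 260e-6 m
Step 2: L^2 = (260e-6)^2 = 6.76e-08 m^2
Step 3: tau = 2200 * 710 * 6.76e-08 / 130 = 8.1224e-04 s
Step 4: Convert to microseconds (multiply by 1e6).
tau = 812.24 us


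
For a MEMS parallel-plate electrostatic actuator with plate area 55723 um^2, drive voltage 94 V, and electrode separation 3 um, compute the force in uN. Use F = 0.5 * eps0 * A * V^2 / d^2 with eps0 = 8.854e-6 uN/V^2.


Step 1: Identify parameters.
eps0 = 8.854e-6 uN/V^2, A = 55723 um^2, V = 94 V, d = 3 um
Step 2: Compute V^2 = 94^2 = 8836
Step 3: Compute d^2 = 3^2 = 9
Step 4: F = 0.5 * 8.854e-6 * 55723 * 8836 / 9
F = 242.191 uN


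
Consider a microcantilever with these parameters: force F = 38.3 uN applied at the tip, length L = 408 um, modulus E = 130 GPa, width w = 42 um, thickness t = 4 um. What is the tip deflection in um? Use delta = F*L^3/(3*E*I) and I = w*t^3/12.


Step 1: Calculate the second moment of area.
I = w * t^3 / 12 = 42 * 4^3 / 12 = 224.0 um^4
Step 2: Convert E to consistent units (1 GPa = 1000 uN/um^2).
E = 130 GPa = 130000 uN/um^2
Step 3: Calculate tip deflection.
delta = F * L^3 / (3 * E * I)
delta = 38.3 * 408^3 / (3 * 130000 * 224.0)
delta = 29.776 um


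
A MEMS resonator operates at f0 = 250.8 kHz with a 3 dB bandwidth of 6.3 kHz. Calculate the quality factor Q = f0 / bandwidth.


Step 1: Q = f0 / bandwidth
Step 2: Q = 250.8 / 6.3
Q = 39.8


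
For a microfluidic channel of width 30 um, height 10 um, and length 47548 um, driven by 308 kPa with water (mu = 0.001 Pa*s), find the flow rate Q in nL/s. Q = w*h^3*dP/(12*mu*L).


Step 1: Convert all dimensions to SI (meters).
w = 30e-6 m, h = 10e-6 m, L = 47548e-6 m, dP = 308e3 Pa
Step 2: Q = w * h^3 * dP / (12 * mu * L)
Q = 30e-6 * (10e-6)^3 * 308e3 / (12 * 0.001 * 47548e-6) = 1.619416e-11 m^3/s
Step 3: Convert Q from m^3/s to nL/s (1 m^3 = 1e12 nL, so multiply by 1e12).
Q = 16.194 nL/s


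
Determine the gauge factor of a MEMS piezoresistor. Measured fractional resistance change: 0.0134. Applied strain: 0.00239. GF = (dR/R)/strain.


Step 1: Identify values.
dR/R = 0.0134, strain = 0.00239
Step 2: GF = (dR/R) / strain = 0.0134 / 0.00239
GF = 5.6


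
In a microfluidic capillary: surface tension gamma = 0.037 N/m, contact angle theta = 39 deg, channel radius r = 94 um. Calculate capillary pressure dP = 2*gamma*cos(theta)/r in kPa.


Step 1: cos(39 deg) = 0.7771
Step 2: Convert r to m: r = 94e-6 m
Step 3: dP = 2 * 0.037 * 0.7771 / 94e-6 = 611.8 Pa
Step 4: Convert Pa to kPa (divide by 1000).
dP = 0.61 kPa


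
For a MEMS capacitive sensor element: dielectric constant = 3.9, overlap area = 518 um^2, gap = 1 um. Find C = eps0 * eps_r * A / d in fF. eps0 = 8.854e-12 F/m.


Step 1: Convert area to m^2: A = 518e-12 m^2
Step 2: Convert gap to m: d = 1e-6 m
Step 3: C = eps0 * eps_r * A / d
C = 8.854e-12 * 3.9 * 518e-12 / 1e-6
Step 4: Convert to fF (multiply by 1e15).
C = 17.89 fF


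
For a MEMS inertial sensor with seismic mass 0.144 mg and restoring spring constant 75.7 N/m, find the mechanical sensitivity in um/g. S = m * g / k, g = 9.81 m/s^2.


Step 1: Convert mass: m = 0.144 mg = 1.44e-07 kg
Step 2: S = m * g / k = 1.44e-07 * 9.81 / 75.7
Step 3: S = 1.87e-08 m/g
Step 4: Convert to um/g: S = 0.019 um/g


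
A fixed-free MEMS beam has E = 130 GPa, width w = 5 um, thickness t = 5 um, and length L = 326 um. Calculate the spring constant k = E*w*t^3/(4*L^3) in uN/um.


Step 1: Convert E to consistent units (1 GPa = 1000 uN/um^2).
E = 130 GPa = 130000 uN/um^2
Step 2: Compute t^3 = 5^3 = 125
Step 3: Compute L^3 = 326^3 = 34645976
Step 4: k = 130000 * 5 * 125 / (4 * 34645976)
k = 0.5863 uN/um


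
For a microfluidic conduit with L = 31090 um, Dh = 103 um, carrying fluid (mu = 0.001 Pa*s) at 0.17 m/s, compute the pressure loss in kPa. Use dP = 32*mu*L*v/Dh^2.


Step 1: Convert to SI: L = 31090e-6 m, Dh = 103e-6 m
Step 2: dP = 32 * 0.001 * 31090e-6 * 0.17 / (103e-6)^2
Step 3: dP = 15942.09 Pa
Step 4: Convert to kPa: dP = 15.94 kPa


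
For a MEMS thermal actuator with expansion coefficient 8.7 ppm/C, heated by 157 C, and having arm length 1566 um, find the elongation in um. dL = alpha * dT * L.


Step 1: Convert CTE: alpha = 8.7 ppm/C = 8.7e-6 /C
Step 2: dL = 8.7e-6 * 157 * 1566
dL = 2.139 um


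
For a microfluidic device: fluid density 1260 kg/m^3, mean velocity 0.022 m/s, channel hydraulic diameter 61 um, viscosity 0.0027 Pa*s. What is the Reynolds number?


Step 1: Convert Dh to meters: Dh = 61e-6 m
Step 2: Re = rho * v * Dh / mu
Re = 1260 * 0.022 * 61e-6 / 0.0027
Re = 0.626


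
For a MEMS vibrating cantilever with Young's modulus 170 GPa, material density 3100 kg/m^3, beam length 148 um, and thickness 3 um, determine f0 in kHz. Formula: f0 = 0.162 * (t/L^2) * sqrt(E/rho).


Step 1: Convert units to SI.
t_SI = 3e-6 m, L_SI = 148e-6 m
Step 2: Calculate sqrt(E/rho).
sqrt(170e9 / 3100) = 7405.32 m/s
Step 3: Compute f0.
f0 = 0.162 * 3e-6 / (148e-6)^2 * 7405.32 = 164307.2 Hz = 164.31 kHz


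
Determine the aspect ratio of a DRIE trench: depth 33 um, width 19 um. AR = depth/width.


Step 1: AR = depth / width
Step 2: AR = 33 / 19
AR = 1.7


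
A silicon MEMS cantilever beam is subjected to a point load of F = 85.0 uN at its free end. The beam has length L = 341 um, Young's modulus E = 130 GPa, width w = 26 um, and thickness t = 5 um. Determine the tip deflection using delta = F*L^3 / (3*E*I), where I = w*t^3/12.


Step 1: Calculate the second moment of area.
I = w * t^3 / 12 = 26 * 5^3 / 12 = 270.8333 um^4
Step 2: Convert E to consistent units (1 GPa = 1000 uN/um^2).
E = 130 GPa = 130000 uN/um^2
Step 3: Calculate tip deflection.
delta = F * L^3 / (3 * E * I)
delta = 85.0 * 341^3 / (3 * 130000 * 270.8333)
delta = 31.9092 um


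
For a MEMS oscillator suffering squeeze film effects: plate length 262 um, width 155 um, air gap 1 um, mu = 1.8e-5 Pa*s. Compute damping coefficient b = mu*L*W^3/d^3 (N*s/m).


Step 1: Convert to SI.
L = 262e-6 m, W = 155e-6 m, d = 1e-6 m
Step 2: W^3 = (155e-6)^3 = 3.72e-12 m^3
Step 3: d^3 = (1e-6)^3 = 1.00e-18 m^3
Step 4: b = 1.8e-5 * 262e-6 * 3.72e-12 / 1.00e-18
b = 1.76e-02 N*s/m


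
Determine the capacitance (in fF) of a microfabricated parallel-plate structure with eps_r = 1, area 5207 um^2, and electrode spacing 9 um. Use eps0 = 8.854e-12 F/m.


Step 1: Convert area to m^2: A = 5207e-12 m^2
Step 2: Convert gap to m: d = 9e-6 m
Step 3: C = eps0 * eps_r * A / d
C = 8.854e-12 * 1 * 5207e-12 / 9e-6
Step 4: Convert to fF (multiply by 1e15).
C = 5.12 fF


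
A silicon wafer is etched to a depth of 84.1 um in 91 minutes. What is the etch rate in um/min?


Step 1: Etch rate = depth / time
Step 2: rate = 84.1 / 91
rate = 0.924 um/min


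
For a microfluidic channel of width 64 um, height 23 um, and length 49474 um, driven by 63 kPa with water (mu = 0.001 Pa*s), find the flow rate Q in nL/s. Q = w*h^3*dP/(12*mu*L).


Step 1: Convert all dimensions to SI (meters).
w = 64e-6 m, h = 23e-6 m, L = 49474e-6 m, dP = 63e3 Pa
Step 2: Q = w * h^3 * dP / (12 * mu * L)
Q = 64e-6 * (23e-6)^3 * 63e3 / (12 * 0.001 * 49474e-6) = 8.263152e-11 m^3/s
Step 3: Convert Q from m^3/s to nL/s (1 m^3 = 1e12 nL, so multiply by 1e12).
Q = 82.632 nL/s


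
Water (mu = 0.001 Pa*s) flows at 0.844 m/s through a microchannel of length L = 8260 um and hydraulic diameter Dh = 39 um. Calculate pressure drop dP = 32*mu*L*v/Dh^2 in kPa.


Step 1: Convert to SI: L = 8260e-6 m, Dh = 39e-6 m
Step 2: dP = 32 * 0.001 * 8260e-6 * 0.844 / (39e-6)^2
Step 3: dP = 146670.66 Pa
Step 4: Convert to kPa: dP = 146.67 kPa


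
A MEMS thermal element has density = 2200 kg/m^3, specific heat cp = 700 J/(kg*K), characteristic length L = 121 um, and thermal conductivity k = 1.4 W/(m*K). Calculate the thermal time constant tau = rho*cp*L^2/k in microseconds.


Step 1: Convert L to m: L = 121e-6 m
Step 2: L^2 = (121e-6)^2 = 1.4641e-08 m^2
Step 3: tau = 2200 * 700 * 1.4641e-08 / 1.4 = 1.61051e-02 s
Step 4: Convert to microseconds (multiply by 1e6).
tau = 16105.1 us


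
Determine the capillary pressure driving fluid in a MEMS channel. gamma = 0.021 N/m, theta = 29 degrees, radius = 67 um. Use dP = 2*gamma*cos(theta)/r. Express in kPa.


Step 1: cos(29 deg) = 0.8746
Step 2: Convert r to m: r = 67e-6 m
Step 3: dP = 2 * 0.021 * 0.8746 / 67e-6 = 548.3 Pa
Step 4: Convert Pa to kPa (divide by 1000).
dP = 0.55 kPa


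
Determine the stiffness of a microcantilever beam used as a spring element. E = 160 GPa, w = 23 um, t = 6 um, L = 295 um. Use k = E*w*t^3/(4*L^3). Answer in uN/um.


Step 1: Convert E to consistent units (1 GPa = 1000 uN/um^2).
E = 160 GPa = 160000 uN/um^2
Step 2: Compute t^3 = 6^3 = 216
Step 3: Compute L^3 = 295^3 = 25672375
Step 4: k = 160000 * 23 * 216 / (4 * 25672375)
k = 7.7406 uN/um


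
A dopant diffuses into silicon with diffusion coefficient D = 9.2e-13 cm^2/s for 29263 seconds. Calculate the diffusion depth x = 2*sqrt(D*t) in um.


Step 1: Compute D*t = 9.2e-13 * 29263 = 2.692196e-08 cm^2
Step 2: sqrt(D*t) = 1.64079e-04 cm
Step 3: x = 2 * 1.64079e-04 cm = 3.28158e-04 cm
Step 4: Convert to um (1 cm = 1e4 um): x = 3.282 um


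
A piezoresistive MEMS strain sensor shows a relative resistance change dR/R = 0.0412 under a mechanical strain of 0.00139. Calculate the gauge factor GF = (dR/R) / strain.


Step 1: Identify values.
dR/R = 0.0412, strain = 0.00139
Step 2: GF = (dR/R) / strain = 0.0412 / 0.00139
GF = 29.6


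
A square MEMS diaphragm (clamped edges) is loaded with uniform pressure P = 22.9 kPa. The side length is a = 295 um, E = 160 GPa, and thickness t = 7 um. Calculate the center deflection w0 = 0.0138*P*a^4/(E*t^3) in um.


Step 1: Convert pressure to compatible units (E is in GPa, so P in GPa).
P = 22.9 kPa = 22.9e-6 GPa
Step 2: Compute numerator: 0.0138 * P * a^4.
a^4 = 295^4 = 7573350625
numerator = 0.0138 * 22.9e-6 * 7573350625 = 2.3933e+03
Step 3: Compute denominator: E * t^3 = 160 * 7^3 = 54880
Step 4: w0 = numerator / denominator = 2.3933e+03 / 54880 = 0.0436 um


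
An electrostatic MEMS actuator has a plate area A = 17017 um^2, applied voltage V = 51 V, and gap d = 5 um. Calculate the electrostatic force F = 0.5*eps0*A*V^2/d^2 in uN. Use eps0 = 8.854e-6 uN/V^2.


Step 1: Identify parameters.
eps0 = 8.854e-6 uN/V^2, A = 17017 um^2, V = 51 V, d = 5 um
Step 2: Compute V^2 = 51^2 = 2601
Step 3: Compute d^2 = 5^2 = 25
Step 4: F = 0.5 * 8.854e-6 * 17017 * 2601 / 25
F = 7.838 uN


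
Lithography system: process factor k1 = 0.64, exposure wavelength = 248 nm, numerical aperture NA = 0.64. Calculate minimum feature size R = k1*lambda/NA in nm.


Step 1: Identify values: k1 = 0.64, lambda = 248 nm, NA = 0.64
Step 2: R = k1 * lambda / NA
R = 0.64 * 248 / 0.64
R = 248.0 nm


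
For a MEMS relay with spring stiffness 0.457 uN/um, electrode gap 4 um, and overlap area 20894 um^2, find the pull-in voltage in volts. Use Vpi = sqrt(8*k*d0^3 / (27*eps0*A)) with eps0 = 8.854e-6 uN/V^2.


Step 1: Compute numerator: 8 * k * d0^3 = 8 * 0.457 * 4^3 = 233.984
Step 2: Compute denominator: 27 * eps0 * A = 27 * 8.854e-6 * 20894 = 4.994878
Step 3: Vpi = sqrt(233.984 / 4.994878)
Vpi = 6.84 V


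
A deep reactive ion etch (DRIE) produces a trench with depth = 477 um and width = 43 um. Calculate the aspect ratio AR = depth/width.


Step 1: AR = depth / width
Step 2: AR = 477 / 43
AR = 11.1


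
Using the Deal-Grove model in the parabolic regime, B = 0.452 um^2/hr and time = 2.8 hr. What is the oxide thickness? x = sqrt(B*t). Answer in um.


Step 1: Compute B*t = 0.452 * 2.8 = 1.2656
Step 2: x = sqrt(1.2656)
x = 1.125 um


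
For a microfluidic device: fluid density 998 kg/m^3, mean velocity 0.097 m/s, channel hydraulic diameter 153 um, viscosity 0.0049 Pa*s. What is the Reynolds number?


Step 1: Convert Dh to meters: Dh = 153e-6 m
Step 2: Re = rho * v * Dh / mu
Re = 998 * 0.097 * 153e-6 / 0.0049
Re = 3.023


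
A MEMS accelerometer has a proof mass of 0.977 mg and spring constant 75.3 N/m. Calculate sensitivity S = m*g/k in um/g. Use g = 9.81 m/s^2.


Step 1: Convert mass: m = 0.977 mg = 9.77e-07 kg
Step 2: S = m * g / k = 9.77e-07 * 9.81 / 75.3
Step 3: S = 1.27e-07 m/g
Step 4: Convert to um/g: S = 0.127 um/g


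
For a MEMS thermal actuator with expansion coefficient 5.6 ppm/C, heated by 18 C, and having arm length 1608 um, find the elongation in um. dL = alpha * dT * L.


Step 1: Convert CTE: alpha = 5.6 ppm/C = 5.6e-6 /C
Step 2: dL = 5.6e-6 * 18 * 1608
dL = 0.1621 um


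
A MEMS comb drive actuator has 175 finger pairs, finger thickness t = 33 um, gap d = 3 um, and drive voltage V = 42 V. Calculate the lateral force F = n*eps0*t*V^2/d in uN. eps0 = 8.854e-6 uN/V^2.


Step 1: Parameters: n=175, eps0=8.854e-6 uN/V^2, t=33 um, V=42 V, d=3 um
Step 2: V^2 = 1764
Step 3: F = 175 * 8.854e-6 * 33 * 1764 / 3
F = 30.066 uN


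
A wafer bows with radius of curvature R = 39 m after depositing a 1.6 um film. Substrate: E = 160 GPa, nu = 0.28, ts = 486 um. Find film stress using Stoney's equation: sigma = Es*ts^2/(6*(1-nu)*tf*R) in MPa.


Step 1: Compute numerator: Es * ts^2 = 160 * 486^2 = 37791360 (GPa*um^2)
Step 2: Compute denominator (R in um): 6*(1-nu)*tf*R = 6*0.72*1.6*39e6 = 269568000.0 (um^2)
Step 3: sigma (GPa) = 37791360 / 269568000.0 = 1.40192e-01 GPa
Step 4: Convert to MPa (x1000): sigma = 140.2 MPa


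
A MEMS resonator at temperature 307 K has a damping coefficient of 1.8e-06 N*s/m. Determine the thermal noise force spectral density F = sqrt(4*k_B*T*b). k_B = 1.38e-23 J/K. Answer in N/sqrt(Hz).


Step 1: Compute 4 * k_B * T * b
= 4 * 1.38e-23 * 307 * 1.8e-06
= 3.0504e-26 N^2/Hz
Step 2: F_noise = sqrt(3.0504e-26)
F_noise = 1.75e-13 N/sqrt(Hz)


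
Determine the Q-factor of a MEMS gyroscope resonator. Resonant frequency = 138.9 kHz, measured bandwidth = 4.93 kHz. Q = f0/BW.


Step 1: Q = f0 / bandwidth
Step 2: Q = 138.9 / 4.93
Q = 28.2


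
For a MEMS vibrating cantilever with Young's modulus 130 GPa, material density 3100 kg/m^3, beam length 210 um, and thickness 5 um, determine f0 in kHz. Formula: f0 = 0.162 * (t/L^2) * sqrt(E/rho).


Step 1: Convert units to SI.
t_SI = 5e-6 m, L_SI = 210e-6 m
Step 2: Calculate sqrt(E/rho).
sqrt(130e9 / 3100) = 6475.76 m/s
Step 3: Compute f0.
f0 = 0.162 * 5e-6 / (210e-6)^2 * 6475.76 = 118942.5 Hz = 118.94 kHz


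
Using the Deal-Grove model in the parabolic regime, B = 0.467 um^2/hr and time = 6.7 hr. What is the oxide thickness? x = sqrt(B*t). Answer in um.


Step 1: Compute B*t = 0.467 * 6.7 = 3.1289
Step 2: x = sqrt(3.1289)
x = 1.769 um


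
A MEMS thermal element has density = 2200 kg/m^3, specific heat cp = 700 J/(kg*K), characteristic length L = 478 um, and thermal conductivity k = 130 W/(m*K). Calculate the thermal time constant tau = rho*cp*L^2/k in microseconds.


Step 1: Convert L to m: L = 478e-6 m
Step 2: L^2 = (478e-6)^2 = 2.28484e-07 m^2
Step 3: tau = 2200 * 700 * 2.28484e-07 / 130 = 2.70665662e-03 s
Step 4: Convert to microseconds (multiply by 1e6).
tau = 2706.657 us


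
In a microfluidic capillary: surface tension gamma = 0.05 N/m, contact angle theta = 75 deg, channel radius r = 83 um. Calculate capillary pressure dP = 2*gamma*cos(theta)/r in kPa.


Step 1: cos(75 deg) = 0.2588
Step 2: Convert r to m: r = 83e-6 m
Step 3: dP = 2 * 0.05 * 0.2588 / 83e-6 = 311.8 Pa
Step 4: Convert Pa to kPa (divide by 1000).
dP = 0.31 kPa


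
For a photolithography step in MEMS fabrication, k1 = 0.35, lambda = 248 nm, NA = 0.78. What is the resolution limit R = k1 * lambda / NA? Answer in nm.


Step 1: Identify values: k1 = 0.35, lambda = 248 nm, NA = 0.78
Step 2: R = k1 * lambda / NA
R = 0.35 * 248 / 0.78
R = 111.3 nm


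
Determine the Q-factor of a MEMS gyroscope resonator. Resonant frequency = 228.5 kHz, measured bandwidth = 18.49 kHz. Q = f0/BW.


Step 1: Q = f0 / bandwidth
Step 2: Q = 228.5 / 18.49
Q = 12.4


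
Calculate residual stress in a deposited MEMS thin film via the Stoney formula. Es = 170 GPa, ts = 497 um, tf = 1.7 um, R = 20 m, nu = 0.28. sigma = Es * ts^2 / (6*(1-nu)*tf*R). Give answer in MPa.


Step 1: Compute numerator: Es * ts^2 = 170 * 497^2 = 41991530 (GPa*um^2)
Step 2: Compute denominator (R in um): 6*(1-nu)*tf*R = 6*0.72*1.7*20e6 = 146880000.0 (um^2)
Step 3: sigma (GPa) = 41991530 / 146880000.0 = 2.8589e-01 GPa
Step 4: Convert to MPa (x1000): sigma = 285.9 MPa


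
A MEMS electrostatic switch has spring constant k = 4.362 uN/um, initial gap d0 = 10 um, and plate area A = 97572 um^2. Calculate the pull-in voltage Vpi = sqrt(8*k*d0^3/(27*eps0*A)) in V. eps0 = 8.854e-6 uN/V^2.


Step 1: Compute numerator: 8 * k * d0^3 = 8 * 4.362 * 10^3 = 34896.0
Step 2: Compute denominator: 27 * eps0 * A = 27 * 8.854e-6 * 97572 = 23.325367
Step 3: Vpi = sqrt(34896.0 / 23.325367)
Vpi = 38.68 V


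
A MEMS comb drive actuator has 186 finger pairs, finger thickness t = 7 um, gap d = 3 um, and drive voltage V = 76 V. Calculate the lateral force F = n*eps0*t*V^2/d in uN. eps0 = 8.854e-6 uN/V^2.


Step 1: Parameters: n=186, eps0=8.854e-6 uN/V^2, t=7 um, V=76 V, d=3 um
Step 2: V^2 = 5776
Step 3: F = 186 * 8.854e-6 * 7 * 5776 / 3
F = 22.195 uN


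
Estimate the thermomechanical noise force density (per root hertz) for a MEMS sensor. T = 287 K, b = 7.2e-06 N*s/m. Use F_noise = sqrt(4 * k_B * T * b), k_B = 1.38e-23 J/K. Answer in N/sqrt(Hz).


Step 1: Compute 4 * k_B * T * b
= 4 * 1.38e-23 * 287 * 7.2e-06
= 1.1407e-25 N^2/Hz
Step 2: F_noise = sqrt(1.1407e-25)
F_noise = 3.38e-13 N/sqrt(Hz)


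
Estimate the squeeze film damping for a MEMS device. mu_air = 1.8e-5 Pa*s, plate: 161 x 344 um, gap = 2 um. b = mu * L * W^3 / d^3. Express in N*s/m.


Step 1: Convert to SI.
L = 161e-6 m, W = 344e-6 m, d = 2e-6 m
Step 2: W^3 = (344e-6)^3 = 4.07e-11 m^3
Step 3: d^3 = (2e-6)^3 = 8.00e-18 m^3
Step 4: b = 1.8e-5 * 161e-6 * 4.07e-11 / 8.00e-18
b = 1.47e-02 N*s/m
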